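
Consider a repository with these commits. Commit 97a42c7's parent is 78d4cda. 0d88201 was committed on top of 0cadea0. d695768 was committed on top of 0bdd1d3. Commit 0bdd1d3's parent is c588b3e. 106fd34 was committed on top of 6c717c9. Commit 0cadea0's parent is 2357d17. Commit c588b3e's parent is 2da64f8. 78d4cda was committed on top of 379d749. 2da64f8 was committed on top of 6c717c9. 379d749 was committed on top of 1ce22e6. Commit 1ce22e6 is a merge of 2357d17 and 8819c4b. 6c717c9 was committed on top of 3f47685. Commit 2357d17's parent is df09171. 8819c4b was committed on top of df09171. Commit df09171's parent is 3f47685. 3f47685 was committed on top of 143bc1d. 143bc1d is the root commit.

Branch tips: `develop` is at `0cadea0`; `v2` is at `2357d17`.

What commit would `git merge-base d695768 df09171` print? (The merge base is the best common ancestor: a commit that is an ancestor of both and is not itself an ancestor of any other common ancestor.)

Ancestors of d695768: {0bdd1d3, 143bc1d, 2da64f8, 3f47685, 6c717c9, c588b3e, d695768}.
Ancestors of df09171: {143bc1d, 3f47685, df09171}.
Common ancestors: {143bc1d, 3f47685}.
Among these, 3f47685 is not an ancestor of any other common ancestor — it is the merge base.

3f47685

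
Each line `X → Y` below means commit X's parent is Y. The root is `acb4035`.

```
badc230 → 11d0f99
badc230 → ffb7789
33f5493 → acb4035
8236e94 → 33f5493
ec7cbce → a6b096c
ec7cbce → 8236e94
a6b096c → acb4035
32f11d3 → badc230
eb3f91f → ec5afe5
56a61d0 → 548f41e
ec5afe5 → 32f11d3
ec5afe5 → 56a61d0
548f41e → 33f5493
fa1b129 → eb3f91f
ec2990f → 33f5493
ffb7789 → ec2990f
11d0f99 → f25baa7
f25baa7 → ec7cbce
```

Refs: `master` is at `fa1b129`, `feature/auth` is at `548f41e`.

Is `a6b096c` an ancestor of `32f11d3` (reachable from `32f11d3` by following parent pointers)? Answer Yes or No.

Ancestors of 32f11d3 (commits reachable by following parents): {11d0f99, 32f11d3, 33f5493, 8236e94, a6b096c, acb4035, badc230, ec2990f, ec7cbce, f25baa7, ffb7789}.
a6b096c is in that set, so it is an ancestor of 32f11d3.

Yes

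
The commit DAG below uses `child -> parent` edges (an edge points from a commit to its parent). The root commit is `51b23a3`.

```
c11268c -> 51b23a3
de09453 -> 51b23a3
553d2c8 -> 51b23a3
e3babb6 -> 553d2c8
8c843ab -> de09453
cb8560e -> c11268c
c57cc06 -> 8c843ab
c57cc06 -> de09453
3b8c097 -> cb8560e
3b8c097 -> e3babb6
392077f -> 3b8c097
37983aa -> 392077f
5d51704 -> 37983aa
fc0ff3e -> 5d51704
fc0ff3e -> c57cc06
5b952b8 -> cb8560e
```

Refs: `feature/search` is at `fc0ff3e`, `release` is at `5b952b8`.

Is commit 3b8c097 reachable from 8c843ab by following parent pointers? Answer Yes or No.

No

Ancestors of 8c843ab: {51b23a3, 8c843ab, de09453}.
3b8c097 is not in that set, so it is not an ancestor of 8c843ab.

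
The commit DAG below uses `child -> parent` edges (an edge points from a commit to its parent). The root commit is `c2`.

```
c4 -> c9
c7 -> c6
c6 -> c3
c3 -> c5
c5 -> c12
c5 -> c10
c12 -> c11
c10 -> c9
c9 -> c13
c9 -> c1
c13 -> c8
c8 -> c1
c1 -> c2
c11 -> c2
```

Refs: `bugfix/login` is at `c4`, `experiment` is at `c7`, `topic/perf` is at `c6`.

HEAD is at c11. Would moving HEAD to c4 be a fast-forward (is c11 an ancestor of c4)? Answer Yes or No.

A fast-forward from c11 to c4 is possible iff c11 is an ancestor of c4.
Ancestors of c4: {c1, c13, c2, c4, c8, c9}.
c11 is not among them, so fast-forward is not possible.

No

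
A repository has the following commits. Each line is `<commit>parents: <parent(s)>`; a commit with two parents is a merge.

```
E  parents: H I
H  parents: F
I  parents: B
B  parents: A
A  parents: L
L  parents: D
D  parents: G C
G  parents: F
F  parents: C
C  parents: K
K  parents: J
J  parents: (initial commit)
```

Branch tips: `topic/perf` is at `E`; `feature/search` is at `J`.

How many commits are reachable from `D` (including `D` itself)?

Walking parent pointers from D: reachable set = {C, D, F, G, J, K}.
That is 6 commits.

6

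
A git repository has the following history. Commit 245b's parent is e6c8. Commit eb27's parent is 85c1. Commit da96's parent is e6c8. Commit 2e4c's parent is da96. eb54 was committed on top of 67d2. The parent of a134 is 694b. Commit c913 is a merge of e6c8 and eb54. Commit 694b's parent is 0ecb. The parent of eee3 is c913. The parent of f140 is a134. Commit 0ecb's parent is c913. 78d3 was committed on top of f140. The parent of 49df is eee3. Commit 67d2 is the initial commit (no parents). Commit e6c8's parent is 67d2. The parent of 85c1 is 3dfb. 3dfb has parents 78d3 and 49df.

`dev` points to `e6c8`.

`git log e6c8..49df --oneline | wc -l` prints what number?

4

Reachable from 49df: {49df, 67d2, c913, e6c8, eb54, eee3}.
Reachable from e6c8: {67d2, e6c8}.
In 49df's history but not e6c8's: {49df, c913, eb54, eee3} — 4 commits.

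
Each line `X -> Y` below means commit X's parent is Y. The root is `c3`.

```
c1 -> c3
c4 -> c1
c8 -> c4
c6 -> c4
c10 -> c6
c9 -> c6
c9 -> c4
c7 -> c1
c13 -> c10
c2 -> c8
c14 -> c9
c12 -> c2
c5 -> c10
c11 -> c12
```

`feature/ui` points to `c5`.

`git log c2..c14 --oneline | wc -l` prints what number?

3

Reachable from c14: {c1, c14, c3, c4, c6, c9}.
Reachable from c2: {c1, c2, c3, c4, c8}.
In c14's history but not c2's: {c14, c6, c9} — 3 commits.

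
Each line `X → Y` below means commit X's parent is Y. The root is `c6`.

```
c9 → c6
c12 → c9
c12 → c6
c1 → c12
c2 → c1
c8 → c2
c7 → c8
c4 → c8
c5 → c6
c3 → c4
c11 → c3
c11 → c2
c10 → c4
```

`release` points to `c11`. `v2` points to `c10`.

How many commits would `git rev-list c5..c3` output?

7

Reachable from c3: {c1, c12, c2, c3, c4, c6, c8, c9}.
Reachable from c5: {c5, c6}.
In c3's history but not c5's: {c1, c12, c2, c3, c4, c8, c9} — 7 commits.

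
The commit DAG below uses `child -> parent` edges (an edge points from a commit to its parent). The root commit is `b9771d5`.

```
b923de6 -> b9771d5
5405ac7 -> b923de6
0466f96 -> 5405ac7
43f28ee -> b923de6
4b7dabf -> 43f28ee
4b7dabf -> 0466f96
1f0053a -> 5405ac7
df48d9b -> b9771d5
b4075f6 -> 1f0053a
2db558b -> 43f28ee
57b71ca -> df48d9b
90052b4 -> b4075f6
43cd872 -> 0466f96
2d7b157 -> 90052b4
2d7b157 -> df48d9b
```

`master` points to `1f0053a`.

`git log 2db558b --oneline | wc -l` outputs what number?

Walking parent pointers from 2db558b: reachable set = {2db558b, 43f28ee, b923de6, b9771d5}.
That is 4 commits.

4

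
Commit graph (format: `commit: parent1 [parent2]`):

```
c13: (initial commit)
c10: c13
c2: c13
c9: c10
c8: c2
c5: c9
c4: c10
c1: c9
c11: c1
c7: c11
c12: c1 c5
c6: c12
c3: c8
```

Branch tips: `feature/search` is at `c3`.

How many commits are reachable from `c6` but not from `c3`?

6

Reachable from c6: {c1, c10, c12, c13, c5, c6, c9}.
Reachable from c3: {c13, c2, c3, c8}.
In c6's history but not c3's: {c1, c10, c12, c5, c6, c9} — 6 commits.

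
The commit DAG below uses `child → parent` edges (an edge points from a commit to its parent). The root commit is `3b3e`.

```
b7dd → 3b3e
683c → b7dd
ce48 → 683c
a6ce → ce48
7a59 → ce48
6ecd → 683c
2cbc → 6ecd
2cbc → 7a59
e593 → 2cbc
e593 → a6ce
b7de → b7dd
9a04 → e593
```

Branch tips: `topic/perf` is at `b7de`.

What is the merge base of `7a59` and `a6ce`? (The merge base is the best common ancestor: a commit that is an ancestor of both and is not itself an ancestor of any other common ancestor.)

ce48

Ancestors of 7a59: {3b3e, 683c, 7a59, b7dd, ce48}.
Ancestors of a6ce: {3b3e, 683c, a6ce, b7dd, ce48}.
Common ancestors: {3b3e, 683c, b7dd, ce48}.
Among these, ce48 is not an ancestor of any other common ancestor — it is the merge base.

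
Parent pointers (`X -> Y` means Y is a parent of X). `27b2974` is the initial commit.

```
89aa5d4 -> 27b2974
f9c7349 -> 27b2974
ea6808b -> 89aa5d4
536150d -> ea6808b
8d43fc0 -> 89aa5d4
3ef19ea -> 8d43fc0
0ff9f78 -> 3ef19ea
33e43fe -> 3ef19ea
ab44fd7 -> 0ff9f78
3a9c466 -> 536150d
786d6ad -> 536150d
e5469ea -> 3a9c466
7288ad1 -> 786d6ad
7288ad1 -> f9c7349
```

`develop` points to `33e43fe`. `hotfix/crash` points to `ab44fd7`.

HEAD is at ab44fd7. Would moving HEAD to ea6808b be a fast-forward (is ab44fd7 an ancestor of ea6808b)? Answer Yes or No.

A fast-forward from ab44fd7 to ea6808b is possible iff ab44fd7 is an ancestor of ea6808b.
Ancestors of ea6808b: {27b2974, 89aa5d4, ea6808b}.
ab44fd7 is not among them, so fast-forward is not possible.

No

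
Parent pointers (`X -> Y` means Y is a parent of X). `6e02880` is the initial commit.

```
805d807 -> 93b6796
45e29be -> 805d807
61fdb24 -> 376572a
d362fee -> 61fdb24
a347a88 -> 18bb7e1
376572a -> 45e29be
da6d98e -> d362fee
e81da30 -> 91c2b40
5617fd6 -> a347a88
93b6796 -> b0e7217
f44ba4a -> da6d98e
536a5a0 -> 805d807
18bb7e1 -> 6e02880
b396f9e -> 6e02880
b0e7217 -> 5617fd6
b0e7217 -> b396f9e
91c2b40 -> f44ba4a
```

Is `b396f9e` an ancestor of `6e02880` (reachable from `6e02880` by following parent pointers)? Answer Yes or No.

Ancestors of 6e02880: {6e02880}.
b396f9e is not in that set, so it is not an ancestor of 6e02880.

No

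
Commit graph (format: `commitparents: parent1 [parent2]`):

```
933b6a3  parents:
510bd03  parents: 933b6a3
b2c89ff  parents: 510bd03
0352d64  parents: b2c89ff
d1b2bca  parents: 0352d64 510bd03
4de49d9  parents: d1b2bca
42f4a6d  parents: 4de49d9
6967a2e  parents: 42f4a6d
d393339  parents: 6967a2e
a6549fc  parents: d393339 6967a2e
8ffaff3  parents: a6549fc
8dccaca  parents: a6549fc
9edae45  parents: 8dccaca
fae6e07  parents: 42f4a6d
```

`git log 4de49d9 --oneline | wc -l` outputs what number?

Walking parent pointers from 4de49d9: reachable set = {0352d64, 4de49d9, 510bd03, 933b6a3, b2c89ff, d1b2bca}.
That is 6 commits.

6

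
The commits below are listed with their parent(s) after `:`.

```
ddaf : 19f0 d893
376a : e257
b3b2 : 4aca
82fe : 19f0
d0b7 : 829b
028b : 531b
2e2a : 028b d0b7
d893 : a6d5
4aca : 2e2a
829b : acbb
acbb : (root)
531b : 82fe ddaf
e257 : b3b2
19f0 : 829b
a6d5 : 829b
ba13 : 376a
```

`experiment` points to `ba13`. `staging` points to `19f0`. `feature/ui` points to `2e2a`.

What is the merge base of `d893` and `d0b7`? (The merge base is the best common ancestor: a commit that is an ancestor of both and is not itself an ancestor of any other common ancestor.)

829b

Ancestors of d893: {829b, a6d5, acbb, d893}.
Ancestors of d0b7: {829b, acbb, d0b7}.
Common ancestors: {829b, acbb}.
Among these, 829b is not an ancestor of any other common ancestor — it is the merge base.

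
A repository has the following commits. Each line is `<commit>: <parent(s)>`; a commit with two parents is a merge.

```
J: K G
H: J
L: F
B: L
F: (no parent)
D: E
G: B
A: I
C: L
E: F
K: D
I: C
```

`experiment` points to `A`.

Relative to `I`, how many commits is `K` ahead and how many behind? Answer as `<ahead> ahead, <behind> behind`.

Reachable from K: {D, E, F, K}.
Reachable from I: {C, F, I, L}.
Only in K's history (ahead): {D, E, K} — 3.
Only in I's history (behind): {C, I, L} — 3.

3 ahead, 3 behind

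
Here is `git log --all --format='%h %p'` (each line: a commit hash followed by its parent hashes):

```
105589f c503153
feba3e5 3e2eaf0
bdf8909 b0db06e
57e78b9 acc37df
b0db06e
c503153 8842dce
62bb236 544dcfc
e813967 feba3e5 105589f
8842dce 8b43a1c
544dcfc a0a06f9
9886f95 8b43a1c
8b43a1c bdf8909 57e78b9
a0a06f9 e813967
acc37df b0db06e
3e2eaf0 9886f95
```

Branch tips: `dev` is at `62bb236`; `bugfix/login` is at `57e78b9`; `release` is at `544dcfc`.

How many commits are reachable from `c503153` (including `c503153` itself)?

7

Walking parent pointers from c503153: reachable set = {57e78b9, 8842dce, 8b43a1c, acc37df, b0db06e, bdf8909, c503153}.
That is 7 commits.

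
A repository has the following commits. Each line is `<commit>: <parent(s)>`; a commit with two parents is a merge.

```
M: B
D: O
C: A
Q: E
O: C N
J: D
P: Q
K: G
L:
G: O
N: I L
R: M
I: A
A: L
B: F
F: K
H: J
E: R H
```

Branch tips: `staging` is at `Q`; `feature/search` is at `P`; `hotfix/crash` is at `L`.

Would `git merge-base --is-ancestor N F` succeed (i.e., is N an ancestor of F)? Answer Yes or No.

Yes

Ancestors of F (commits reachable by following parents): {A, C, F, G, I, K, L, N, O}.
N is in that set, so it is an ancestor of F.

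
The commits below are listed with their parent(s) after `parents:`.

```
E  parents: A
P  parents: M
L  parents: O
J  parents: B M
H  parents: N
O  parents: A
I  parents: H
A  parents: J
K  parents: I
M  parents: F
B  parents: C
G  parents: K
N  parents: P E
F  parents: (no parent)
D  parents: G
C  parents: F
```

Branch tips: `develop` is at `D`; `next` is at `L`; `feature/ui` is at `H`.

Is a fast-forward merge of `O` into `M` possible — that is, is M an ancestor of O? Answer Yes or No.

Yes

A fast-forward from M to O is possible iff M is an ancestor of O.
Ancestors of O: {A, B, C, F, J, M, O}.
M is among them, so fast-forward is possible.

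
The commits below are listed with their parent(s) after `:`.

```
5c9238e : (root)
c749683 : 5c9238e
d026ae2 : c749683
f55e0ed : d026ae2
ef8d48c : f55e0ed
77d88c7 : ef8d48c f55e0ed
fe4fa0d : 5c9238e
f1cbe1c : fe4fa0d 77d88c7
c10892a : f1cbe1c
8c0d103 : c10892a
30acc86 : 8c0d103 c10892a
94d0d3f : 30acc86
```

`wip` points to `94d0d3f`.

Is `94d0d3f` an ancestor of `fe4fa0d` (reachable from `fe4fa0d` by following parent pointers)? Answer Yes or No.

Ancestors of fe4fa0d: {5c9238e, fe4fa0d}.
94d0d3f is not in that set, so it is not an ancestor of fe4fa0d.

No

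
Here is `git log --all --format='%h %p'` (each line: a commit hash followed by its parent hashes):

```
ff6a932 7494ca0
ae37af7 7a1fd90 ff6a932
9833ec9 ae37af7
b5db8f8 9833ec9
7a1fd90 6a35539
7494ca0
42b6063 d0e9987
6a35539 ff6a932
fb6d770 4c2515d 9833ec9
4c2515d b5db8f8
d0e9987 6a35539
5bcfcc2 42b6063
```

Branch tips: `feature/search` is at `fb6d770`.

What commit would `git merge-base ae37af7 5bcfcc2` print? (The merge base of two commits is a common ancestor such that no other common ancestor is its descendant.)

Ancestors of ae37af7: {6a35539, 7494ca0, 7a1fd90, ae37af7, ff6a932}.
Ancestors of 5bcfcc2: {42b6063, 5bcfcc2, 6a35539, 7494ca0, d0e9987, ff6a932}.
Common ancestors: {6a35539, 7494ca0, ff6a932}.
Among these, 6a35539 is not an ancestor of any other common ancestor — it is the merge base.

6a35539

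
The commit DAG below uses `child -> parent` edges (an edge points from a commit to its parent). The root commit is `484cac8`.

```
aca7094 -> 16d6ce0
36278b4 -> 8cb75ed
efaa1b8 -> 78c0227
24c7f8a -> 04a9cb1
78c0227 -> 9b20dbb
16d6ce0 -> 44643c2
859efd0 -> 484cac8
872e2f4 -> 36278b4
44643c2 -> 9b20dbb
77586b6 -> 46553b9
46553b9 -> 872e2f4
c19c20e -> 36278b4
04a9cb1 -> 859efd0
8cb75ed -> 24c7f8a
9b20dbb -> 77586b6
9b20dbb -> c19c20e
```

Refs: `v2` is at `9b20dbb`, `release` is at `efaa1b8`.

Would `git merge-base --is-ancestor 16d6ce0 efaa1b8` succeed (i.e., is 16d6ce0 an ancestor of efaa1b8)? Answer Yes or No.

No

Ancestors of efaa1b8: {04a9cb1, 24c7f8a, 36278b4, 46553b9, 484cac8, 77586b6, 78c0227, 859efd0, 872e2f4, 8cb75ed, 9b20dbb, c19c20e, efaa1b8}.
16d6ce0 is not in that set, so it is not an ancestor of efaa1b8.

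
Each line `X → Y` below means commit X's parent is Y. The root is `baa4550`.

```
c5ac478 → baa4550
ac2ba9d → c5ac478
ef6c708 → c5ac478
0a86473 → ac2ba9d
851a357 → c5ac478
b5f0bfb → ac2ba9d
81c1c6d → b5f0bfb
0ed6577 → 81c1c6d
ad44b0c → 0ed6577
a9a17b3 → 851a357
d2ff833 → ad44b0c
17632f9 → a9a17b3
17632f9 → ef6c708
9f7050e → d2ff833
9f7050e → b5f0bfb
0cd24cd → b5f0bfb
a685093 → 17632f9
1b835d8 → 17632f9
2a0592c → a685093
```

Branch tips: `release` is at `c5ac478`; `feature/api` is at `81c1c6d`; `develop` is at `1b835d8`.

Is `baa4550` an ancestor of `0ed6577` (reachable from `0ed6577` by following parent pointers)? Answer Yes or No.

Ancestors of 0ed6577 (commits reachable by following parents): {0ed6577, 81c1c6d, ac2ba9d, b5f0bfb, baa4550, c5ac478}.
baa4550 is in that set, so it is an ancestor of 0ed6577.

Yes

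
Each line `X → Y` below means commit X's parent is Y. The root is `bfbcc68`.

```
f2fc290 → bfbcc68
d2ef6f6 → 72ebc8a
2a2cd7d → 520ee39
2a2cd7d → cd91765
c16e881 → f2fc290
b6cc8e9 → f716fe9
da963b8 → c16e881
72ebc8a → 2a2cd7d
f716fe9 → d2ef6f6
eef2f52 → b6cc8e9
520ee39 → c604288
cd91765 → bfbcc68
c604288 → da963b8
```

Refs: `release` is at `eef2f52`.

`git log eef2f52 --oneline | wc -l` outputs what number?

13

Walking parent pointers from eef2f52: reachable set = {2a2cd7d, 520ee39, 72ebc8a, b6cc8e9, bfbcc68, c16e881, c604288, cd91765, d2ef6f6, da963b8, eef2f52, f2fc290, f716fe9}.
That is 13 commits.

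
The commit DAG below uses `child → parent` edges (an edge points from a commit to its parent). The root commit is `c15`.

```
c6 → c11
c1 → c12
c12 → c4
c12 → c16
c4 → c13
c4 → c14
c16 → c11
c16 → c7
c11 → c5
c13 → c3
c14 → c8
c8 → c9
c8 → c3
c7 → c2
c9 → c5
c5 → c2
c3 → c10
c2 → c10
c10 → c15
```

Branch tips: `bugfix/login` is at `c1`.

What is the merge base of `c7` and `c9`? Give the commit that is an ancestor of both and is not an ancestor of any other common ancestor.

Ancestors of c7: {c10, c15, c2, c7}.
Ancestors of c9: {c10, c15, c2, c5, c9}.
Common ancestors: {c10, c15, c2}.
Among these, c2 is not an ancestor of any other common ancestor — it is the merge base.

c2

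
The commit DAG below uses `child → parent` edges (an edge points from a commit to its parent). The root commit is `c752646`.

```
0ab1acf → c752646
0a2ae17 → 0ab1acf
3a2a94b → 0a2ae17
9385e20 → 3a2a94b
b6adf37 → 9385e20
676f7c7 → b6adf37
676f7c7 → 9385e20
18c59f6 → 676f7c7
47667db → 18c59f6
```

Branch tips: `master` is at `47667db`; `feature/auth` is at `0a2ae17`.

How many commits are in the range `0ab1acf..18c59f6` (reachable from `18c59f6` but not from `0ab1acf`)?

6

Reachable from 18c59f6: {0a2ae17, 0ab1acf, 18c59f6, 3a2a94b, 676f7c7, 9385e20, b6adf37, c752646}.
Reachable from 0ab1acf: {0ab1acf, c752646}.
In 18c59f6's history but not 0ab1acf's: {0a2ae17, 18c59f6, 3a2a94b, 676f7c7, 9385e20, b6adf37} — 6 commits.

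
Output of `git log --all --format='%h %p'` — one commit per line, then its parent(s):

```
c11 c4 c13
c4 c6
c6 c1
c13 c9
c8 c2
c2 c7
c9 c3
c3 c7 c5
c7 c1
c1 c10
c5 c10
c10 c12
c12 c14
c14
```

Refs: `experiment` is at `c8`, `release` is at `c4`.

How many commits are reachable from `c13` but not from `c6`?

Reachable from c13: {c1, c10, c12, c13, c14, c3, c5, c7, c9}.
Reachable from c6: {c1, c10, c12, c14, c6}.
In c13's history but not c6's: {c13, c3, c5, c7, c9} — 5 commits.

5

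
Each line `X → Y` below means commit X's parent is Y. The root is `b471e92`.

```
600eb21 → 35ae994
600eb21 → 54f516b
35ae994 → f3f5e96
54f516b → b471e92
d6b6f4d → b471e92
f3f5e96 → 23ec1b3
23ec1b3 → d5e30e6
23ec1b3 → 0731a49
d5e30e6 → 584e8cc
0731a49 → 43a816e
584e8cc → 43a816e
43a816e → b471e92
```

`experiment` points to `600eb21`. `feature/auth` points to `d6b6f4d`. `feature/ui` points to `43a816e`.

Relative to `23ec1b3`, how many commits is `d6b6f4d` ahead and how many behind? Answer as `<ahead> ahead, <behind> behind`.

1 ahead, 5 behind

Reachable from d6b6f4d: {b471e92, d6b6f4d}.
Reachable from 23ec1b3: {0731a49, 23ec1b3, 43a816e, 584e8cc, b471e92, d5e30e6}.
Only in d6b6f4d's history (ahead): {d6b6f4d} — 1.
Only in 23ec1b3's history (behind): {0731a49, 23ec1b3, 43a816e, 584e8cc, d5e30e6} — 5.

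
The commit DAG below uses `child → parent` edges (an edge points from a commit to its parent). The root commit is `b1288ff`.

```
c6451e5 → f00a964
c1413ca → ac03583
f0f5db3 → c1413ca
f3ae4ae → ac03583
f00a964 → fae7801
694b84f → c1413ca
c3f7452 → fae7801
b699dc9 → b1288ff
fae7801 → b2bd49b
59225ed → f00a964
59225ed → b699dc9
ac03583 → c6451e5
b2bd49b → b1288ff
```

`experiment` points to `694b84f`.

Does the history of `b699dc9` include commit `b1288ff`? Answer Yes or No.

Ancestors of b699dc9 (commits reachable by following parents): {b1288ff, b699dc9}.
b1288ff is in that set, so it is an ancestor of b699dc9.

Yes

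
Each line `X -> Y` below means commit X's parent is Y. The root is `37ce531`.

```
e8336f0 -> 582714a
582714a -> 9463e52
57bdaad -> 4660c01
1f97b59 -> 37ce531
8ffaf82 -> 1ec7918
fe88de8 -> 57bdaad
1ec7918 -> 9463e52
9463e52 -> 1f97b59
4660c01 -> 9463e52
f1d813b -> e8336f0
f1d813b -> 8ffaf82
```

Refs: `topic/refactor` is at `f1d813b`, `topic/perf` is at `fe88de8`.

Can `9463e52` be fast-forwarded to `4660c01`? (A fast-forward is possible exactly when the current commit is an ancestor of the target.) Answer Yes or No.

Yes

A fast-forward from 9463e52 to 4660c01 is possible iff 9463e52 is an ancestor of 4660c01.
Ancestors of 4660c01: {1f97b59, 37ce531, 4660c01, 9463e52}.
9463e52 is among them, so fast-forward is possible.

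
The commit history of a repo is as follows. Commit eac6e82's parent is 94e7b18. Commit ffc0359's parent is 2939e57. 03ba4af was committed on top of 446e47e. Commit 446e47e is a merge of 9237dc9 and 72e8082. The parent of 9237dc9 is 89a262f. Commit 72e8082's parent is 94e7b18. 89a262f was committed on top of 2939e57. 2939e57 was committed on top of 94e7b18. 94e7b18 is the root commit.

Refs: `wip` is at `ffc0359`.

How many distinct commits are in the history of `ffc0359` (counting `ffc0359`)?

3

Walking parent pointers from ffc0359: reachable set = {2939e57, 94e7b18, ffc0359}.
That is 3 commits.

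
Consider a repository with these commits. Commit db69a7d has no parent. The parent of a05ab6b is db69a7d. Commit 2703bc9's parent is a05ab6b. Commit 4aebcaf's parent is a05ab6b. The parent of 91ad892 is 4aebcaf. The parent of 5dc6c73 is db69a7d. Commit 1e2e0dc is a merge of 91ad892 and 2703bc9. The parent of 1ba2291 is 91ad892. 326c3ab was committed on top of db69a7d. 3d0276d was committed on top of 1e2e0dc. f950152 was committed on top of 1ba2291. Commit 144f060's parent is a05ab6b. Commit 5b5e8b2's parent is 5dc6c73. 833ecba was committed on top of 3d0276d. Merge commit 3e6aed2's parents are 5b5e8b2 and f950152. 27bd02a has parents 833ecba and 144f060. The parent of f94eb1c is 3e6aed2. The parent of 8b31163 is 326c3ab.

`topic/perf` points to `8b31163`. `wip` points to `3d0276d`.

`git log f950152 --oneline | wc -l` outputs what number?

6

Walking parent pointers from f950152: reachable set = {1ba2291, 4aebcaf, 91ad892, a05ab6b, db69a7d, f950152}.
That is 6 commits.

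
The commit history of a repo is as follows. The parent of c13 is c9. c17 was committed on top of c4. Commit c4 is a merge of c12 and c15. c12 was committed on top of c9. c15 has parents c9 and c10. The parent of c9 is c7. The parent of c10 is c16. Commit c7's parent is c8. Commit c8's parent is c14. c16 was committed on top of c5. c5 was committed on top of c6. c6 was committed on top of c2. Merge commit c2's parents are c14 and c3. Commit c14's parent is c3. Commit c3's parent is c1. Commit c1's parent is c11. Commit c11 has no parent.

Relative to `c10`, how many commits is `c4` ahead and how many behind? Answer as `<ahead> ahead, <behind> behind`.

6 ahead, 0 behind

Reachable from c4: {c1, c10, c11, c12, c14, c15, c16, c2, c3, c4, c5, c6, c7, c8, c9}.
Reachable from c10: {c1, c10, c11, c14, c16, c2, c3, c5, c6}.
Only in c4's history (ahead): {c12, c15, c4, c7, c8, c9} — 6.
Only in c10's history (behind): {} — 0.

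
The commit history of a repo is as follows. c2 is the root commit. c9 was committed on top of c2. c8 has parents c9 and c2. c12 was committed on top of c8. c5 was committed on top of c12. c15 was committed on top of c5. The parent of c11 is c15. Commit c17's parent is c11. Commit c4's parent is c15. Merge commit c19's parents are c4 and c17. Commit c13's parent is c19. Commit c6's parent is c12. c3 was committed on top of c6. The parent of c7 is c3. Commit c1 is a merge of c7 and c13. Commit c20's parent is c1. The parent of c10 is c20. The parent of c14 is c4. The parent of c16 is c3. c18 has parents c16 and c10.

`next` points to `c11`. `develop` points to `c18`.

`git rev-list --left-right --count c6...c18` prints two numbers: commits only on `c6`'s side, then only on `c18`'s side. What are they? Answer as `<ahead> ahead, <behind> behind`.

0 ahead, 14 behind

Reachable from c6: {c12, c2, c6, c8, c9}.
Reachable from c18: {c1, c10, c11, c12, c13, c15, c16, c17, c18, c19, c2, c20, c3, c4, c5, c6, c7, c8, c9}.
Only in c6's history (ahead): {} — 0.
Only in c18's history (behind): {c1, c10, c11, c13, c15, c16, c17, c18, c19, c20, c3, c4, c5, c7} — 14.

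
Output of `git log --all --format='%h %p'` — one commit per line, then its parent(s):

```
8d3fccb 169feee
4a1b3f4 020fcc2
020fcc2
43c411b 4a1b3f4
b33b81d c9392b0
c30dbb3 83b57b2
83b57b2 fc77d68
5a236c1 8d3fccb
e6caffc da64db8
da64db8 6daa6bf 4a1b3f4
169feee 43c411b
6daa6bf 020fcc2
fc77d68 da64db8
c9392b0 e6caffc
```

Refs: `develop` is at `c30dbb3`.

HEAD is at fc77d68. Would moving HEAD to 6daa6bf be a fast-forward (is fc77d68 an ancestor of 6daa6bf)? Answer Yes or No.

No

A fast-forward from fc77d68 to 6daa6bf is possible iff fc77d68 is an ancestor of 6daa6bf.
Ancestors of 6daa6bf: {020fcc2, 6daa6bf}.
fc77d68 is not among them, so fast-forward is not possible.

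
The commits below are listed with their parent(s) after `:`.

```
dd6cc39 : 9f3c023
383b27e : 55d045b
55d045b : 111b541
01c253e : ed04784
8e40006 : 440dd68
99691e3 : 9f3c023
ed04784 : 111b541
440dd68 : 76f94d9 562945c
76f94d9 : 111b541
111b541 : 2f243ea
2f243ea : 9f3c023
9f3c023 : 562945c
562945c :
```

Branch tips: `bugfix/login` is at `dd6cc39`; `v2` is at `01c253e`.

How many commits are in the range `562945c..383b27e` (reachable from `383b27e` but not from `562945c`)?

Reachable from 383b27e: {111b541, 2f243ea, 383b27e, 55d045b, 562945c, 9f3c023}.
Reachable from 562945c: {562945c}.
In 383b27e's history but not 562945c's: {111b541, 2f243ea, 383b27e, 55d045b, 9f3c023} — 5 commits.

5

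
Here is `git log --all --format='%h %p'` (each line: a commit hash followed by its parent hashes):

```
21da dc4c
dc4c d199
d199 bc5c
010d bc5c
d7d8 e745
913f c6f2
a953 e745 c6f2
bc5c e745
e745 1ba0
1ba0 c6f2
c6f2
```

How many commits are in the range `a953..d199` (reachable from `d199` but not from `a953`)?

Reachable from d199: {1ba0, bc5c, c6f2, d199, e745}.
Reachable from a953: {1ba0, a953, c6f2, e745}.
In d199's history but not a953's: {bc5c, d199} — 2 commits.

2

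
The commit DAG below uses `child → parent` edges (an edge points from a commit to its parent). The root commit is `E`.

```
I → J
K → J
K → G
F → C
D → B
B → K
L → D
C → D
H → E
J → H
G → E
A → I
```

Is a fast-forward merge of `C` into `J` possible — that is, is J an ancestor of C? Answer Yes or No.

Yes

A fast-forward from J to C is possible iff J is an ancestor of C.
Ancestors of C: {B, C, D, E, G, H, J, K}.
J is among them, so fast-forward is possible.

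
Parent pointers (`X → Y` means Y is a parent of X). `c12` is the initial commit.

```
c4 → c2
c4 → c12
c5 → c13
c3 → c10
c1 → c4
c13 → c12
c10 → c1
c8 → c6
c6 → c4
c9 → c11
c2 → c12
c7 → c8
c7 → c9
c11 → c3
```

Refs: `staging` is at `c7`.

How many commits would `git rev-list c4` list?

3

Walking parent pointers from c4: reachable set = {c12, c2, c4}.
That is 3 commits.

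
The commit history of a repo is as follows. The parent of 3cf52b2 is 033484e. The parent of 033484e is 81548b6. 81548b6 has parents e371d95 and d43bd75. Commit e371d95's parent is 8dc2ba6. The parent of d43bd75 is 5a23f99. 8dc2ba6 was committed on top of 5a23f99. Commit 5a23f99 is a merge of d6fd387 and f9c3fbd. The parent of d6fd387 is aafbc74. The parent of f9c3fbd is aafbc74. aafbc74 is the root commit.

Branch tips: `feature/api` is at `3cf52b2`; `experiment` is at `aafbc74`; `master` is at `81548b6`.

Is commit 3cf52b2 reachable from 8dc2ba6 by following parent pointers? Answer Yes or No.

No

Ancestors of 8dc2ba6: {5a23f99, 8dc2ba6, aafbc74, d6fd387, f9c3fbd}.
3cf52b2 is not in that set, so it is not an ancestor of 8dc2ba6.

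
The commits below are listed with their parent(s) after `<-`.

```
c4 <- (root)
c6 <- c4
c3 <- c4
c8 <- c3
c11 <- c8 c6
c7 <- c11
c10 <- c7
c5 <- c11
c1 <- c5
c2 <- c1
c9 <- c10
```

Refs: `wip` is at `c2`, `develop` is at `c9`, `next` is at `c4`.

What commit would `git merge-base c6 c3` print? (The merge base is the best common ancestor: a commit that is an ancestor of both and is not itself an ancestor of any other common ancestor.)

c4

Ancestors of c6: {c4, c6}.
Ancestors of c3: {c3, c4}.
Common ancestors: {c4}.
The only common ancestor is c4, so it is the merge base.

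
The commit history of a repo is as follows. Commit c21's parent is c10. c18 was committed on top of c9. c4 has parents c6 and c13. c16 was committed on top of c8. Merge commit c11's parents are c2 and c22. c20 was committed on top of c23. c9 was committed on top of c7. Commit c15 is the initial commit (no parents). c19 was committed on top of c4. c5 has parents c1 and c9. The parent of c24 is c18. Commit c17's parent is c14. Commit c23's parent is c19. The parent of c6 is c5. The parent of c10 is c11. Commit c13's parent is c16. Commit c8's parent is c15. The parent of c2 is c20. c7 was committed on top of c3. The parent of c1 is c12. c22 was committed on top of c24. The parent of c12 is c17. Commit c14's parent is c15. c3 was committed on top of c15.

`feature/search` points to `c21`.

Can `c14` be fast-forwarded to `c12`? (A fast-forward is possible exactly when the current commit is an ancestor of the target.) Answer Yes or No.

A fast-forward from c14 to c12 is possible iff c14 is an ancestor of c12.
Ancestors of c12: {c12, c14, c15, c17}.
c14 is among them, so fast-forward is possible.

Yes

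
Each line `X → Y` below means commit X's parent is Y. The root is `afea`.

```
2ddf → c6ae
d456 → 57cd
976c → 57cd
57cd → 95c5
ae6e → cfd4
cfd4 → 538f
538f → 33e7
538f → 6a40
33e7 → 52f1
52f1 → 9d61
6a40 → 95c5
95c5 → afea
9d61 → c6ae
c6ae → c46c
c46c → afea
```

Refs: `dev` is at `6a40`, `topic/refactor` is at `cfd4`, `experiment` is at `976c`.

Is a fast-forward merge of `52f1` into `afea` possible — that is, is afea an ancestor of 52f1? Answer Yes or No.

Yes

A fast-forward from afea to 52f1 is possible iff afea is an ancestor of 52f1.
Ancestors of 52f1: {52f1, 9d61, afea, c46c, c6ae}.
afea is among them, so fast-forward is possible.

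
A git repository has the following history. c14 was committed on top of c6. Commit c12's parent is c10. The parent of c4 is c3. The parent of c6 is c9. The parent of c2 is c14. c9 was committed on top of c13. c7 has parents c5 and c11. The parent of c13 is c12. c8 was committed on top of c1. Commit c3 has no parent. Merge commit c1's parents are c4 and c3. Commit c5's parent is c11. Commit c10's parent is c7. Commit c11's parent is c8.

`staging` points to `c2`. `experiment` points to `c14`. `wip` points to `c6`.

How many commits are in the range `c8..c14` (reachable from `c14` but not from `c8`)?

Reachable from c14: {c1, c10, c11, c12, c13, c14, c3, c4, c5, c6, c7, c8, c9}.
Reachable from c8: {c1, c3, c4, c8}.
In c14's history but not c8's: {c10, c11, c12, c13, c14, c5, c6, c7, c9} — 9 commits.

9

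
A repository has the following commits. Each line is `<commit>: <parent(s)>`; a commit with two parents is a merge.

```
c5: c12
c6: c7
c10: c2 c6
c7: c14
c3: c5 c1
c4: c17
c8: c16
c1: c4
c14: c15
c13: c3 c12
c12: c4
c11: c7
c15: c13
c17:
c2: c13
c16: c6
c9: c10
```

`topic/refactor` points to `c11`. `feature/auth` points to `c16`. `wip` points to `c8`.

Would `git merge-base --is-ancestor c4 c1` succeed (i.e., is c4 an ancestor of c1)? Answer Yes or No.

Ancestors of c1 (commits reachable by following parents): {c1, c17, c4}.
c4 is in that set, so it is an ancestor of c1.

Yes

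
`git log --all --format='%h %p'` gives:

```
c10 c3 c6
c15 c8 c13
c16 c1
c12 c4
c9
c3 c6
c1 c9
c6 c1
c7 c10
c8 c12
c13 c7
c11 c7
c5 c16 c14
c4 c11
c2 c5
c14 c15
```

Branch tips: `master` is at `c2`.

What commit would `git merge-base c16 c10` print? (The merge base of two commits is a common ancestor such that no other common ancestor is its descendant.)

Ancestors of c16: {c1, c16, c9}.
Ancestors of c10: {c1, c10, c3, c6, c9}.
Common ancestors: {c1, c9}.
Among these, c1 is not an ancestor of any other common ancestor — it is the merge base.

c1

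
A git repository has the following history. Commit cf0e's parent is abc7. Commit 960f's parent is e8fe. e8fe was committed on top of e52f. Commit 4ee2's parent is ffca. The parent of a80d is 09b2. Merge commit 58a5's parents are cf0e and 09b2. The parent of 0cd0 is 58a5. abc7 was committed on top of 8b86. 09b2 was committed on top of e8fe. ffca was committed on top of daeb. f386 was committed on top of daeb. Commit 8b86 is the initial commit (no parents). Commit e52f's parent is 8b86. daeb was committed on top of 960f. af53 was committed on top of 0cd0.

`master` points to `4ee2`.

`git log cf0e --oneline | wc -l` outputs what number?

3

Walking parent pointers from cf0e: reachable set = {8b86, abc7, cf0e}.
That is 3 commits.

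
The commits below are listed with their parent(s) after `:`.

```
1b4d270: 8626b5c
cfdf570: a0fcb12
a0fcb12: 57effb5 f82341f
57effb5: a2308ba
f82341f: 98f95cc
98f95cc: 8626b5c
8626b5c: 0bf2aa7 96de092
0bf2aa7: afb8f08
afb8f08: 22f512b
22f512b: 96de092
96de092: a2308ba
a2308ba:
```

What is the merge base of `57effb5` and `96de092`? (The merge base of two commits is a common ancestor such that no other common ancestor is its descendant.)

Ancestors of 57effb5: {57effb5, a2308ba}.
Ancestors of 96de092: {96de092, a2308ba}.
Common ancestors: {a2308ba}.
The only common ancestor is a2308ba, so it is the merge base.

a2308ba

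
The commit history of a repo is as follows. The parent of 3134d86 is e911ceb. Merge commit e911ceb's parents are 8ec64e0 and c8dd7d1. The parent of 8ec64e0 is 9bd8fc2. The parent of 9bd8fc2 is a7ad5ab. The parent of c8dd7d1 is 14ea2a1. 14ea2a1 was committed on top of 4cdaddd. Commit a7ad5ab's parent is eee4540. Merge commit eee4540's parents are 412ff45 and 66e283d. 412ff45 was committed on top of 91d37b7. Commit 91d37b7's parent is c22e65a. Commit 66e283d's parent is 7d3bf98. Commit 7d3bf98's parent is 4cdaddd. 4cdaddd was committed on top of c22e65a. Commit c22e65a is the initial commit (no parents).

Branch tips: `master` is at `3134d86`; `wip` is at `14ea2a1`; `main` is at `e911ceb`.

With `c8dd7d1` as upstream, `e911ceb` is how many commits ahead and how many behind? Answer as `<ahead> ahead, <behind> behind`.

Reachable from e911ceb: {14ea2a1, 412ff45, 4cdaddd, 66e283d, 7d3bf98, 8ec64e0, 91d37b7, 9bd8fc2, a7ad5ab, c22e65a, c8dd7d1, e911ceb, eee4540}.
Reachable from c8dd7d1: {14ea2a1, 4cdaddd, c22e65a, c8dd7d1}.
Only in e911ceb's history (ahead): {412ff45, 66e283d, 7d3bf98, 8ec64e0, 91d37b7, 9bd8fc2, a7ad5ab, e911ceb, eee4540} — 9.
Only in c8dd7d1's history (behind): {} — 0.

9 ahead, 0 behind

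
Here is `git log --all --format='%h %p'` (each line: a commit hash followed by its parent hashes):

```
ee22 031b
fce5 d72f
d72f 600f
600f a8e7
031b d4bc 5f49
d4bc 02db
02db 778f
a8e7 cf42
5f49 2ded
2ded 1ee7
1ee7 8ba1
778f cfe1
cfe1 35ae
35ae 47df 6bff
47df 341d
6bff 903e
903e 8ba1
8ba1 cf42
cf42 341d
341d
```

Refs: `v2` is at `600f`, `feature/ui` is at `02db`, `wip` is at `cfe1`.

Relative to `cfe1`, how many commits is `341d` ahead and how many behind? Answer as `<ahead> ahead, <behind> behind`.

Reachable from 341d: {341d}.
Reachable from cfe1: {341d, 35ae, 47df, 6bff, 8ba1, 903e, cf42, cfe1}.
Only in 341d's history (ahead): {} — 0.
Only in cfe1's history (behind): {35ae, 47df, 6bff, 8ba1, 903e, cf42, cfe1} — 7.

0 ahead, 7 behind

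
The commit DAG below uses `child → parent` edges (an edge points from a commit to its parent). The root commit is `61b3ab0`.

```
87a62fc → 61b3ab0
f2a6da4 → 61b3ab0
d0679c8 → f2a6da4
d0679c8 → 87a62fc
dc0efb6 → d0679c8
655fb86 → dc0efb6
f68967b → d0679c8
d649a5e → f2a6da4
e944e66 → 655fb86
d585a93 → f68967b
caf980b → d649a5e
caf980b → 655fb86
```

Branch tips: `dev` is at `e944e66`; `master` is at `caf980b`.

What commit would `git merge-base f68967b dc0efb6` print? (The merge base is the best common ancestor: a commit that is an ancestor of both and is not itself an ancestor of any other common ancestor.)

Ancestors of f68967b: {61b3ab0, 87a62fc, d0679c8, f2a6da4, f68967b}.
Ancestors of dc0efb6: {61b3ab0, 87a62fc, d0679c8, dc0efb6, f2a6da4}.
Common ancestors: {61b3ab0, 87a62fc, d0679c8, f2a6da4}.
Among these, d0679c8 is not an ancestor of any other common ancestor — it is the merge base.

d0679c8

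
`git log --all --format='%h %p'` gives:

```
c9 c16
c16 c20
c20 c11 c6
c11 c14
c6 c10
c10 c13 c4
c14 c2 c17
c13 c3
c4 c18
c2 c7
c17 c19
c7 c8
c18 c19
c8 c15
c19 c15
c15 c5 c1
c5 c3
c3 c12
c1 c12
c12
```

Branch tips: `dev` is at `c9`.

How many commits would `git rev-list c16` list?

19

Walking parent pointers from c16: reachable set = {c1, c10, c11, c12, c13, c14, c15, c16, c17, c18, c19, c2, c20, c3, c4, c5, c6, c7, c8}.
That is 19 commits.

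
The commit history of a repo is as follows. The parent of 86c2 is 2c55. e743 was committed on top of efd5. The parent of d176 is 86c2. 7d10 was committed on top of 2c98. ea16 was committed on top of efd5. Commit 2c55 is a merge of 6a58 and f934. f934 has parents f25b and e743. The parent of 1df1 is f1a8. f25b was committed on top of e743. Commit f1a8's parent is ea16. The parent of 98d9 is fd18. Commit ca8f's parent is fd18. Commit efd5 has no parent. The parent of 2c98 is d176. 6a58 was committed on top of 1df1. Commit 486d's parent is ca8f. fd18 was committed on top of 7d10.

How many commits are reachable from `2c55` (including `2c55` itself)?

Walking parent pointers from 2c55: reachable set = {1df1, 2c55, 6a58, e743, ea16, efd5, f1a8, f25b, f934}.
That is 9 commits.

9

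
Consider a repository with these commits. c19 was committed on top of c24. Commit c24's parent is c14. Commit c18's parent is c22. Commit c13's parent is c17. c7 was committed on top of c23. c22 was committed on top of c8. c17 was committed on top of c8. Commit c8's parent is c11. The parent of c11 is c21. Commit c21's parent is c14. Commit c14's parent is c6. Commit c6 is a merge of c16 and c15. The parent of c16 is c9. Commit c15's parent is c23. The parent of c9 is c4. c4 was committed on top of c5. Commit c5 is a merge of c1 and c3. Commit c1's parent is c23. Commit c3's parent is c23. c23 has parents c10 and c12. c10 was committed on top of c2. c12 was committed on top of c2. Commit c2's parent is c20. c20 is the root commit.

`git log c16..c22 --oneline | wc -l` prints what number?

7

Reachable from c22: {c1, c10, c11, c12, c14, c15, c16, c2, c20, c21, c22, c23, c3, c4, c5, c6, c8, c9}.
Reachable from c16: {c1, c10, c12, c16, c2, c20, c23, c3, c4, c5, c9}.
In c22's history but not c16's: {c11, c14, c15, c21, c22, c6, c8} — 7 commits.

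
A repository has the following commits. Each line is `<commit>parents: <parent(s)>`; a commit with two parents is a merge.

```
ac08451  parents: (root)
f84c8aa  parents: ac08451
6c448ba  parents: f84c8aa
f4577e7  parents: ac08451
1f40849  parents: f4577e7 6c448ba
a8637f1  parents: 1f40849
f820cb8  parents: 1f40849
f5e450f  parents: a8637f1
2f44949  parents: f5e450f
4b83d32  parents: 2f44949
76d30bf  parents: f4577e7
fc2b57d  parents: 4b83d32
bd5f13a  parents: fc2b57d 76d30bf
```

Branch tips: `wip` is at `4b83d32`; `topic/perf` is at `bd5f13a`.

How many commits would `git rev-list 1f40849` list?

Walking parent pointers from 1f40849: reachable set = {1f40849, 6c448ba, ac08451, f4577e7, f84c8aa}.
That is 5 commits.

5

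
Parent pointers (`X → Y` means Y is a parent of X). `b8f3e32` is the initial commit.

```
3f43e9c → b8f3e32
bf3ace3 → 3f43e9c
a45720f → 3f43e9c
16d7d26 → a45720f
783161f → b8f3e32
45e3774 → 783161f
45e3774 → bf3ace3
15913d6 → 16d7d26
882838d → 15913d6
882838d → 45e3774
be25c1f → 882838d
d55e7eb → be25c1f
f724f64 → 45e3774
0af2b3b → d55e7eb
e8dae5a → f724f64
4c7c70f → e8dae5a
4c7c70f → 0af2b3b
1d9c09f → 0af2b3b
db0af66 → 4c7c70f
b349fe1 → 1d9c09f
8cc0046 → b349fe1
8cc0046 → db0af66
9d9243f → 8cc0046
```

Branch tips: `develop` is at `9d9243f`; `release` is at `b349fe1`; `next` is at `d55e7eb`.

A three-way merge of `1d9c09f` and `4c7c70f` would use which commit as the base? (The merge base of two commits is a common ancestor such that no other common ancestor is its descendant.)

Ancestors of 1d9c09f: {0af2b3b, 15913d6, 16d7d26, 1d9c09f, 3f43e9c, 45e3774, 783161f, 882838d, a45720f, b8f3e32, be25c1f, bf3ace3, d55e7eb}.
Ancestors of 4c7c70f: {0af2b3b, 15913d6, 16d7d26, 3f43e9c, 45e3774, 4c7c70f, 783161f, 882838d, a45720f, b8f3e32, be25c1f, bf3ace3, d55e7eb, e8dae5a, f724f64}.
Common ancestors: {0af2b3b, 15913d6, 16d7d26, 3f43e9c, 45e3774, 783161f, 882838d, a45720f, b8f3e32, be25c1f, bf3ace3, d55e7eb}.
Among these, 0af2b3b is not an ancestor of any other common ancestor — it is the merge base.

0af2b3b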